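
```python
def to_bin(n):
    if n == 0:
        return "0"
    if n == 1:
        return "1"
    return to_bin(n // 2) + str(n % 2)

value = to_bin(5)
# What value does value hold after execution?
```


to_bin(5)
= to_bin(2) + "1"
= to_bin(1) + "0" + "1"
= "1" + "0" + "1"
= "101"


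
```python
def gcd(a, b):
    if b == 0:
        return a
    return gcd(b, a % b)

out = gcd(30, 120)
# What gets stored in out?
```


gcd(30, 120)
= gcd(120, 30 % 120) = gcd(120, 30)
= gcd(30, 120 % 30) = gcd(30, 0)
b == 0, return a = 30


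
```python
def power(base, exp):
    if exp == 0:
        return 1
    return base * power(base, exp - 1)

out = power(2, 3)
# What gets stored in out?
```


power(2, 3)
= 2 * power(2, 2)
= 2 * 2 * power(2, 1)
= 2 * 2 * 2 * power(2, 0)
= 2 * 2 * 2 * 1
= 8


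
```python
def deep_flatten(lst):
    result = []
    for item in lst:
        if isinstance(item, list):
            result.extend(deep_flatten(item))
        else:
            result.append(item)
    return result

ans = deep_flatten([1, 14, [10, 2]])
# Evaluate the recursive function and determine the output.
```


deep_flatten([1, 14, [10, 2]])
Processing each element:
  1 is not a list -> append 1
  14 is not a list -> append 14
  [10, 2] is a list -> deep_flatten recursively -> [10, 2]
= [1, 14, 10, 2]


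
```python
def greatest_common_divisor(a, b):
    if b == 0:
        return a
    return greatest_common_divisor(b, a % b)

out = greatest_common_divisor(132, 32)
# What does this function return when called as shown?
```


greatest_common_divisor(132, 32)
= greatest_common_divisor(32, 132 % 32) = greatest_common_divisor(32, 4)
= greatest_common_divisor(4, 32 % 4) = greatest_common_divisor(4, 0)
b == 0, return a = 4


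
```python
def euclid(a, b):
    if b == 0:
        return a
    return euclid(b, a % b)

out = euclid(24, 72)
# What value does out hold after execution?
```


euclid(24, 72)
= euclid(72, 24 % 72) = euclid(72, 24)
= euclid(24, 72 % 24) = euclid(24, 0)
b == 0, return a = 24


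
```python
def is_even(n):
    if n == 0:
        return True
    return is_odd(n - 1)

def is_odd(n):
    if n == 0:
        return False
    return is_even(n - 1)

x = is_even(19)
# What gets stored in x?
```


is_even(19)
= is_odd(18)
= is_even(17)
= is_odd(16)
= is_even(15)
= is_odd(14)
= is_even(13)
= is_odd(12)
= is_even(11)
= is_odd(10)
= is_even(9)
= is_odd(8)
= is_even(7)
= is_odd(6)
= is_even(5)
= is_odd(4)
= is_even(3)
= is_odd(2)
= is_even(1)
= is_odd(0)
n == 0: return False
= False


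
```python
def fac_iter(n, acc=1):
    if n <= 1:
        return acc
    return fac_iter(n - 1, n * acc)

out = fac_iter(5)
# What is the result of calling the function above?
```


fac_iter(5, 1)
= fac_iter(4, 5 * 1) = fac_iter(4, 5)
= fac_iter(3, 4 * 5) = fac_iter(3, 20)
= fac_iter(2, 3 * 20) = fac_iter(2, 60)
= fac_iter(1, 2 * 60) = fac_iter(1, 120)
n <= 1, return acc = 120


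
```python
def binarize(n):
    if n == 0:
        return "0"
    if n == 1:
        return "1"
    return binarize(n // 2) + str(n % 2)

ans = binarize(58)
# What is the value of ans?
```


binarize(58)
= binarize(29) + "0"
= binarize(14) + "1" + "0"
= binarize(7) + "0" + "1" + "0"
= binarize(3) + "1" + "0" + "1" + "0"
= binarize(1) + "1" + "1" + "0" + "1" + "0"
= "1" + "1" + "1" + "0" + "1" + "0"
= "111010"


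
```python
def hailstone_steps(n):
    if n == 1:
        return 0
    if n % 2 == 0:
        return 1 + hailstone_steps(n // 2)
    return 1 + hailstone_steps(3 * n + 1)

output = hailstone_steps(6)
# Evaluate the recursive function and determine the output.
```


hailstone_steps(6)
6 is even -> hailstone_steps(3)
3 is odd -> 3*3+1 = 10 -> hailstone_steps(10)
10 is even -> hailstone_steps(5)
5 is odd -> 3*5+1 = 16 -> hailstone_steps(16)
16 is even -> hailstone_steps(8)
8 is even -> hailstone_steps(4)
4 is even -> hailstone_steps(2)
2 is even -> hailstone_steps(1)
Reached 1 after 8 steps
= 8


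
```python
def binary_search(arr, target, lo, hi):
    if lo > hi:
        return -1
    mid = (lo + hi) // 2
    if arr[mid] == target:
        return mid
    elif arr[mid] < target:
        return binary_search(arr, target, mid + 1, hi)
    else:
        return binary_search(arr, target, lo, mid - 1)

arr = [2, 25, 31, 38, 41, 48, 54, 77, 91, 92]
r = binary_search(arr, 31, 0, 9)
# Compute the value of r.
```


binary_search(arr, 31, 0, 9)
lo=0, hi=9, mid=4, arr[mid]=41
41 > 31, search left half
lo=0, hi=3, mid=1, arr[mid]=25
25 < 31, search right half
lo=2, hi=3, mid=2, arr[mid]=31
arr[2] == 31, found at index 2
= 2


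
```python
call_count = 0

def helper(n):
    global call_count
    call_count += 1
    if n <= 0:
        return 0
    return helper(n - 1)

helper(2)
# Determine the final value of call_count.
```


helper(2) calls helper(1) calls ... calls helper(0)
Total calls: 2 + 1 (for base case) = 3


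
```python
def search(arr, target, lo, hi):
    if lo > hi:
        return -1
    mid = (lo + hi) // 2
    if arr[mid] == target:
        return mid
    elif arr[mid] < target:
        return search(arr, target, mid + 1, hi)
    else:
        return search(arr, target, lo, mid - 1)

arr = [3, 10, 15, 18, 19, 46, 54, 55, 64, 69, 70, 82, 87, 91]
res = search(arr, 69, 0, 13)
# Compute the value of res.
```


search(arr, 69, 0, 13)
lo=0, hi=13, mid=6, arr[mid]=54
54 < 69, search right half
lo=7, hi=13, mid=10, arr[mid]=70
70 > 69, search left half
lo=7, hi=9, mid=8, arr[mid]=64
64 < 69, search right half
lo=9, hi=9, mid=9, arr[mid]=69
arr[9] == 69, found at index 9
= 9


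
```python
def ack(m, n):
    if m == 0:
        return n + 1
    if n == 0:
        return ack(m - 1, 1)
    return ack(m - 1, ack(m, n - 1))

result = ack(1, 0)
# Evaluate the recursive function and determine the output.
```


ack(1, 0)
n == 0: return ack(0, 1)
= ack(0, 1) = 2
= 2


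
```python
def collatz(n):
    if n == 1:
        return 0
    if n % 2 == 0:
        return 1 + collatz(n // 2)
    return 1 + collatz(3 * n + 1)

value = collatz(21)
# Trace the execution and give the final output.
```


collatz(21)
21 is odd -> 3*21+1 = 64 -> collatz(64)
64 is even -> collatz(32)
32 is even -> collatz(16)
16 is even -> collatz(8)
8 is even -> collatz(4)
4 is even -> collatz(2)
2 is even -> collatz(1)
Reached 1 after 7 steps
= 7


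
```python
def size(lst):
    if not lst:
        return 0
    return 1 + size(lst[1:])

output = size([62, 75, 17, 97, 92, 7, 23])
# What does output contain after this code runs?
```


size([62, 75, 17, 97, 92, 7, 23])
= 1 + size([75, 17, 97, 92, 7, 23])
= 1 + 1 + size([17, 97, 92, 7, 23])
= 1 + 1 + 1 + size([97, 92, 7, 23])
= 1 + 1 + 1 + 1 + size([92, 7, 23])
= 1 + 1 + 1 + 1 + 1 + size([7, 23])
= 1 + 1 + 1 + 1 + 1 + 1 + size([23])
= 1 + 1 + 1 + 1 + 1 + 1 + 1 + size([])
= 1 + 1 + 1 + 1 + 1 + 1 + 1 + 0
= 7


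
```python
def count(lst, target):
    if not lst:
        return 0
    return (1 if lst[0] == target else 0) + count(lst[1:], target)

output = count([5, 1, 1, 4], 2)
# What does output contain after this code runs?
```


count([5, 1, 1, 4], 2)
lst[0]=5 != 2: 0 + count([1, 1, 4], 2)
lst[0]=1 != 2: 0 + count([1, 4], 2)
lst[0]=1 != 2: 0 + count([4], 2)
lst[0]=4 != 2: 0 + count([], 2)
= 0


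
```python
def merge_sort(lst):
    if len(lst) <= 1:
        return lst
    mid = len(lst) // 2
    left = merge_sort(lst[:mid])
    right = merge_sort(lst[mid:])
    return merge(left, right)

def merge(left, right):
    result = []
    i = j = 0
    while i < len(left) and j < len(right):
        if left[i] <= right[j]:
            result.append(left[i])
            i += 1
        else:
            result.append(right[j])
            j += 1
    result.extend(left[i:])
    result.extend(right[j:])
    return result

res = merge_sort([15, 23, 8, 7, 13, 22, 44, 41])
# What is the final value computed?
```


merge_sort([15, 23, 8, 7, 13, 22, 44, 41])
Split into [15, 23, 8, 7] and [13, 22, 44, 41]
Left sorted: [7, 8, 15, 23]
Right sorted: [13, 22, 41, 44]
Merge [7, 8, 15, 23] and [13, 22, 41, 44]
= [7, 8, 13, 15, 22, 23, 41, 44]


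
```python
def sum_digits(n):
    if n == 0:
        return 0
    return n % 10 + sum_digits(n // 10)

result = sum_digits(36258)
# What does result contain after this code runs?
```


sum_digits(36258)
= 8 + sum_digits(3625)
= 8 + 5 + sum_digits(362)
= 8 + 5 + 2 + sum_digits(36)
= 8 + 5 + 2 + 6 + sum_digits(3)
= 8 + 5 + 2 + 6 + 3 + sum_digits(0)
= 8 + 5 + 2 + 6 + 3 + 0
= 24


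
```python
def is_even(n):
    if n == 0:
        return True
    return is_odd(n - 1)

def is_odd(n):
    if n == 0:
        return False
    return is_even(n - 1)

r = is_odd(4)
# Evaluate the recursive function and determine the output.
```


is_odd(4)
= is_even(3)
= is_odd(2)
= is_even(1)
= is_odd(0)
n == 0: return False
= False


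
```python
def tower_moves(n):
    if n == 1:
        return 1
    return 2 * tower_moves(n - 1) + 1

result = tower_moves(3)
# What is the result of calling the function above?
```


tower_moves(3)
= 2 * tower_moves(2) + 1
= 2 * (2 * tower_moves(1) + 1) + 1
Now compute bottom-up:
tower_moves(1) = 1
tower_moves(2) = 2 * 1 + 1 = 3
tower_moves(3) = 2 * 3 + 1 = 7
= 7


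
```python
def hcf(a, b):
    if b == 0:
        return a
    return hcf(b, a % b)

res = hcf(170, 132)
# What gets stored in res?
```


hcf(170, 132)
= hcf(132, 170 % 132) = hcf(132, 38)
= hcf(38, 132 % 38) = hcf(38, 18)
= hcf(18, 38 % 18) = hcf(18, 2)
= hcf(2, 18 % 2) = hcf(2, 0)
b == 0, return a = 2


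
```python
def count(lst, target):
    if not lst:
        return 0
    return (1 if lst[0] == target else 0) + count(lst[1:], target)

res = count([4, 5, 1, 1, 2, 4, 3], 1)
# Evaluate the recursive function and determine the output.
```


count([4, 5, 1, 1, 2, 4, 3], 1)
lst[0]=4 != 1: 0 + count([5, 1, 1, 2, 4, 3], 1)
lst[0]=5 != 1: 0 + count([1, 1, 2, 4, 3], 1)
lst[0]=1 == 1: 1 + count([1, 2, 4, 3], 1)
lst[0]=1 == 1: 1 + count([2, 4, 3], 1)
lst[0]=2 != 1: 0 + count([4, 3], 1)
lst[0]=4 != 1: 0 + count([3], 1)
lst[0]=3 != 1: 0 + count([], 1)
= 2


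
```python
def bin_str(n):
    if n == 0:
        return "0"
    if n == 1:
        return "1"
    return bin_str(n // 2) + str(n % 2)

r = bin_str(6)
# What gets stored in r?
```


bin_str(6)
= bin_str(3) + "0"
= bin_str(1) + "1" + "0"
= "1" + "1" + "0"
= "110"


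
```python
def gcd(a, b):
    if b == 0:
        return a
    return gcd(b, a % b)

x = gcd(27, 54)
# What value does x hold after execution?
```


gcd(27, 54)
= gcd(54, 27 % 54) = gcd(54, 27)
= gcd(27, 54 % 27) = gcd(27, 0)
b == 0, return a = 27


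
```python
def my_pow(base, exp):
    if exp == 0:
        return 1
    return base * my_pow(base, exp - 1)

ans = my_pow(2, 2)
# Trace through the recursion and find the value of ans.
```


my_pow(2, 2)
= 2 * my_pow(2, 1)
= 2 * 2 * my_pow(2, 0)
= 2 * 2 * 1
= 4


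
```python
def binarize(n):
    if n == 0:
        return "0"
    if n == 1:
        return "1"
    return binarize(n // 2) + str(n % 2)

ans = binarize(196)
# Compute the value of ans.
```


binarize(196)
= binarize(98) + "0"
= binarize(49) + "0" + "0"
= binarize(24) + "1" + "0" + "0"
= binarize(12) + "0" + "1" + "0" + "0"
= binarize(6) + "0" + "0" + "1" + "0" + "0"
= binarize(3) + "0" + "0" + "0" + "1" + "0" + "0"
= binarize(1) + "1" + "0" + "0" + "0" + "1" + "0" + "0"
= "1" + "1" + "0" + "0" + "0" + "1" + "0" + "0"
= "11000100"


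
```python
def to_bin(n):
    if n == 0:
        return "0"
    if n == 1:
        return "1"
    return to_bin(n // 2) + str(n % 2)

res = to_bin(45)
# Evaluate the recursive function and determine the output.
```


to_bin(45)
= to_bin(22) + "1"
= to_bin(11) + "0" + "1"
= to_bin(5) + "1" + "0" + "1"
= to_bin(2) + "1" + "1" + "0" + "1"
= to_bin(1) + "0" + "1" + "1" + "0" + "1"
= "1" + "0" + "1" + "1" + "0" + "1"
= "101101"


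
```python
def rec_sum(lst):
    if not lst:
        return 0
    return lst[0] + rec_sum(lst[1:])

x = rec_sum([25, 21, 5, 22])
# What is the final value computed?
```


rec_sum([25, 21, 5, 22])
= 25 + rec_sum([21, 5, 22])
= 25 + 21 + rec_sum([5, 22])
= 25 + 21 + 5 + rec_sum([22])
= 25 + 21 + 5 + 22 + rec_sum([])
= 25 + 21 + 5 + 22 + 0
= 73


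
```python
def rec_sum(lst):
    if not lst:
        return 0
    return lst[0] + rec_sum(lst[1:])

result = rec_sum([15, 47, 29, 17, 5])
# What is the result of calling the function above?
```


rec_sum([15, 47, 29, 17, 5])
= 15 + rec_sum([47, 29, 17, 5])
= 15 + 47 + rec_sum([29, 17, 5])
= 15 + 47 + 29 + rec_sum([17, 5])
= 15 + 47 + 29 + 17 + rec_sum([5])
= 15 + 47 + 29 + 17 + 5 + rec_sum([])
= 15 + 47 + 29 + 17 + 5 + 0
= 113


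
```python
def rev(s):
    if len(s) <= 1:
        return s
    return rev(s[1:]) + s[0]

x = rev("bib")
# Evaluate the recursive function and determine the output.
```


rev("bib")
= rev("ib") + "b"
= rev("b") + "i" + "b"
= "b" + "i" + "b"
= "bib"


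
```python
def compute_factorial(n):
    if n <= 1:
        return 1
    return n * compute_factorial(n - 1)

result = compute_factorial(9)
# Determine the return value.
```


compute_factorial(9)
= 9 * compute_factorial(8)
= 9 * 8 * compute_factorial(7)
= 9 * 8 * 7 * compute_factorial(6)
= 9 * 8 * 7 * 6 * compute_factorial(5)
= 9 * 8 * 7 * 6 * 5 * compute_factorial(4)
= 9 * 8 * 7 * 6 * 5 * 4 * compute_factorial(3)
= 9 * 8 * 7 * 6 * 5 * 4 * 3 * compute_factorial(2)
= 9 * 8 * 7 * 6 * 5 * 4 * 3 * 2 * compute_factorial(1)
= 9 * 8 * 7 * 6 * 5 * 4 * 3 * 2 * 1
= 362880


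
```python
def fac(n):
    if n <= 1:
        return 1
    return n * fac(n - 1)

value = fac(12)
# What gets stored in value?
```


fac(12)
= 12 * fac(11)
= 12 * 11 * fac(10)
= 12 * 11 * 10 * fac(9)
= 12 * 11 * 10 * 9 * fac(8)
= 12 * 11 * 10 * 9 * 8 * fac(7)
= 12 * 11 * 10 * 9 * 8 * 7 * fac(6)
= 12 * 11 * 10 * 9 * 8 * 7 * 6 * fac(5)
= 12 * 11 * 10 * 9 * 8 * 7 * 6 * 5 * fac(4)
= 12 * 11 * 10 * 9 * 8 * 7 * 6 * 5 * 4 * fac(3)
= 12 * 11 * 10 * 9 * 8 * 7 * 6 * 5 * 4 * 3 * fac(2)
= 12 * 11 * 10 * 9 * 8 * 7 * 6 * 5 * 4 * 3 * 2 * fac(1)
= 12 * 11 * 10 * 9 * 8 * 7 * 6 * 5 * 4 * 3 * 2 * 1
= 479001600


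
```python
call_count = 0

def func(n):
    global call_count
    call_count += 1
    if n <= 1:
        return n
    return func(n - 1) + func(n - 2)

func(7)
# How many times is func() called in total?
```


func(7) calls func(6) and func(5); each non-base call branches into two more.
Let C(k) = total number of calls made by func(k), including the call to func(k) itself.
Base cases: C(0) = 1, C(1) = 1
Recurrence: C(k) = 1 + C(k-1) + C(k-2)
  C(2) = 1 + C(1) + C(0) = 1 + 1 + 1 = 3
  C(3) = 1 + C(2) + C(1) = 1 + 3 + 1 = 5
  C(4) = 1 + C(3) + C(2) = 1 + 5 + 3 = 9
  C(5) = 1 + C(4) + C(3) = 1 + 9 + 5 = 15
  C(6) = 1 + C(5) + C(4) = 1 + 15 + 9 = 25
  C(7) = 1 + C(6) + C(5) = 1 + 25 + 15 = 41
Total calls = C(7) = 41


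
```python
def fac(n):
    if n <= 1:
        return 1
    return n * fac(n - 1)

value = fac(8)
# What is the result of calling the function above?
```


fac(8)
= 8 * fac(7)
= 8 * 7 * fac(6)
= 8 * 7 * 6 * fac(5)
= 8 * 7 * 6 * 5 * fac(4)
= 8 * 7 * 6 * 5 * 4 * fac(3)
= 8 * 7 * 6 * 5 * 4 * 3 * fac(2)
= 8 * 7 * 6 * 5 * 4 * 3 * 2 * fac(1)
= 8 * 7 * 6 * 5 * 4 * 3 * 2 * 1
= 40320


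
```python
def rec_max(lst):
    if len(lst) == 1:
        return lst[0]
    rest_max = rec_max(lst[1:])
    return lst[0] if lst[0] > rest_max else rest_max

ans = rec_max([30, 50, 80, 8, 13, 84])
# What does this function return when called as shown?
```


rec_max([30, 50, 80, 8, 13, 84])
= compare 30 with rec_max([50, 80, 8, 13, 84])
= compare 50 with rec_max([80, 8, 13, 84])
= compare 80 with rec_max([8, 13, 84])
= compare 8 with rec_max([13, 84])
= compare 13 with rec_max([84])
Base: rec_max([84]) = 84
compare 13 with 84: max = 84
compare 8 with 84: max = 84
compare 80 with 84: max = 84
compare 50 with 84: max = 84
compare 30 with 84: max = 84
= 84


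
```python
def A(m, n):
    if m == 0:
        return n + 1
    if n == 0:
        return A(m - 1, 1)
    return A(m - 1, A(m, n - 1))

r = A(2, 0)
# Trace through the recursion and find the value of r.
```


A(2, 0)
n == 0: return A(1, 1)
= A(1, 1) = 3
= 3


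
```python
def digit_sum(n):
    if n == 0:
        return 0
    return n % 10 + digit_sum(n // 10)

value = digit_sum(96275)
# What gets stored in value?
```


digit_sum(96275)
= 5 + digit_sum(9627)
= 5 + 7 + digit_sum(962)
= 5 + 7 + 2 + digit_sum(96)
= 5 + 7 + 2 + 6 + digit_sum(9)
= 5 + 7 + 2 + 6 + 9 + digit_sum(0)
= 5 + 7 + 2 + 6 + 9 + 0
= 29


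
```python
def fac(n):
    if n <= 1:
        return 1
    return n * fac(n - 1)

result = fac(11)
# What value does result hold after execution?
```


fac(11)
= 11 * fac(10)
= 11 * 10 * fac(9)
= 11 * 10 * 9 * fac(8)
= 11 * 10 * 9 * 8 * fac(7)
= 11 * 10 * 9 * 8 * 7 * fac(6)
= 11 * 10 * 9 * 8 * 7 * 6 * fac(5)
= 11 * 10 * 9 * 8 * 7 * 6 * 5 * fac(4)
= 11 * 10 * 9 * 8 * 7 * 6 * 5 * 4 * fac(3)
= 11 * 10 * 9 * 8 * 7 * 6 * 5 * 4 * 3 * fac(2)
= 11 * 10 * 9 * 8 * 7 * 6 * 5 * 4 * 3 * 2 * fac(1)
= 11 * 10 * 9 * 8 * 7 * 6 * 5 * 4 * 3 * 2 * 1
= 39916800


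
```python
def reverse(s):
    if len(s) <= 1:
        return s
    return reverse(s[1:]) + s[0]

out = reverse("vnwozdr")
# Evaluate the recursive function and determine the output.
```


reverse("vnwozdr")
= reverse("nwozdr") + "v"
= reverse("wozdr") + "n" + "v"
= reverse("ozdr") + "w" + "n" + "v"
= reverse("zdr") + "o" + "w" + "n" + "v"
= reverse("dr") + "z" + "o" + "w" + "n" + "v"
= reverse("r") + "d" + "z" + "o" + "w" + "n" + "v"
= "r" + "d" + "z" + "o" + "w" + "n" + "v"
= "rdzownv"


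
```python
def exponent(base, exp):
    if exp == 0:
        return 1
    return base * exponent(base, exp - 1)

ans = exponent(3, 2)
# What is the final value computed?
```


exponent(3, 2)
= 3 * exponent(3, 1)
= 3 * 3 * exponent(3, 0)
= 3 * 3 * 1
= 9


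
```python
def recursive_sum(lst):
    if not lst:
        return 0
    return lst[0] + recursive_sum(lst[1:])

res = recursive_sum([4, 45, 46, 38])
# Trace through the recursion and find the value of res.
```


recursive_sum([4, 45, 46, 38])
= 4 + recursive_sum([45, 46, 38])
= 4 + 45 + recursive_sum([46, 38])
= 4 + 45 + 46 + recursive_sum([38])
= 4 + 45 + 46 + 38 + recursive_sum([])
= 4 + 45 + 46 + 38 + 0
= 133


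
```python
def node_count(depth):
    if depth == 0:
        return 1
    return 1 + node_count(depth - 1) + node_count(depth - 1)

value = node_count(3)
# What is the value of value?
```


node_count(3)
= 1 + node_count(2) + node_count(2)
= 1 + 2 * node_count(2)
node_count(k) = 2^(k+1) - 1
node_count(0) = 1
node_count(1) = 3
node_count(2) = 7
node_count(3) = 15
node_count(3) = 2^4 - 1 = 15


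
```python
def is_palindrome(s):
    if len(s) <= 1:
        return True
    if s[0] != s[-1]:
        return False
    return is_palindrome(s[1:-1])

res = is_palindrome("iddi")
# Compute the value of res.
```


is_palindrome("iddi")
"iddi": s[0]='i' == s[-1]='i' -> is_palindrome("dd")
"dd": s[0]='d' == s[-1]='d' -> is_palindrome("")
"": len <= 1 -> True
= True


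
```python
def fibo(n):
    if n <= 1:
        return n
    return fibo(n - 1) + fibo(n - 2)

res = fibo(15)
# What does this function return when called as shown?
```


fibo(15)
= fibo(14) + fibo(13)
= (fibo(13) + fibo(12)) + fibo(13)
Computing bottom-up: fibo(0)=0, fibo(1)=1, fibo(2)=1, fibo(3)=2, fibo(4)=3, fibo(5)=5, fibo(6)=8, fibo(7)=13, fibo(8)=21, fibo(9)=34, fibo(10)=55, fibo(11)=89, fibo(12)=144, fibo(13)=233, fibo(14)=377, fibo(15)=610
= 610


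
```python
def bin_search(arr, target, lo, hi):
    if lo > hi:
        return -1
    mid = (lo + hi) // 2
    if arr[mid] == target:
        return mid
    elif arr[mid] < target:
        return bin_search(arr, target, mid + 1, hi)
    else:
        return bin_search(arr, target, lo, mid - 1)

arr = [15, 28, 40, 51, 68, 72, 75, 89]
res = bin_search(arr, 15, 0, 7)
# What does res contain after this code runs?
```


bin_search(arr, 15, 0, 7)
lo=0, hi=7, mid=3, arr[mid]=51
51 > 15, search left half
lo=0, hi=2, mid=1, arr[mid]=28
28 > 15, search left half
lo=0, hi=0, mid=0, arr[mid]=15
arr[0] == 15, found at index 0
= 0


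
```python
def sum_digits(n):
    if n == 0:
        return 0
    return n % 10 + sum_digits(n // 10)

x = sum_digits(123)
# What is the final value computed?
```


sum_digits(123)
= 3 + sum_digits(12)
= 3 + 2 + sum_digits(1)
= 3 + 2 + 1 + sum_digits(0)
= 3 + 2 + 1 + 0
= 6


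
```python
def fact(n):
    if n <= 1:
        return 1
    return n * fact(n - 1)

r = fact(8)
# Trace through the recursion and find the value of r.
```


fact(8)
= 8 * fact(7)
= 8 * 7 * fact(6)
= 8 * 7 * 6 * fact(5)
= 8 * 7 * 6 * 5 * fact(4)
= 8 * 7 * 6 * 5 * 4 * fact(3)
= 8 * 7 * 6 * 5 * 4 * 3 * fact(2)
= 8 * 7 * 6 * 5 * 4 * 3 * 2 * fact(1)
= 8 * 7 * 6 * 5 * 4 * 3 * 2 * 1
= 40320


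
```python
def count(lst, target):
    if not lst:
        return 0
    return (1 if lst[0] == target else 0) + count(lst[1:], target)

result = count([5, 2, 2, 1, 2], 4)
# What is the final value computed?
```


count([5, 2, 2, 1, 2], 4)
lst[0]=5 != 4: 0 + count([2, 2, 1, 2], 4)
lst[0]=2 != 4: 0 + count([2, 1, 2], 4)
lst[0]=2 != 4: 0 + count([1, 2], 4)
lst[0]=1 != 4: 0 + count([2], 4)
lst[0]=2 != 4: 0 + count([], 4)
= 0


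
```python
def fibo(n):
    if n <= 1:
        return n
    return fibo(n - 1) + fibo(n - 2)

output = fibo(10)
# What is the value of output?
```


fibo(10)
= fibo(9) + fibo(8)
= (fibo(8) + fibo(7)) + fibo(8)
Computing bottom-up: fibo(0)=0, fibo(1)=1, fibo(2)=1, fibo(3)=2, fibo(4)=3, fibo(5)=5, fibo(6)=8, fibo(7)=13, fibo(8)=21, fibo(9)=34, fibo(10)=55
= 55


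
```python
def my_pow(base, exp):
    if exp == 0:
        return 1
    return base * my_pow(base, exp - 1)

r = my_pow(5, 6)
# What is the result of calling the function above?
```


my_pow(5, 6)
= 5 * my_pow(5, 5)
= 5 * 5 * my_pow(5, 4)
= 5 * 5 * 5 * my_pow(5, 3)
= 5 * 5 * 5 * 5 * my_pow(5, 2)
= 5 * 5 * 5 * 5 * 5 * my_pow(5, 1)
= 5 * 5 * 5 * 5 * 5 * 5 * my_pow(5, 0)
= 5 * 5 * 5 * 5 * 5 * 5 * 1
= 15625


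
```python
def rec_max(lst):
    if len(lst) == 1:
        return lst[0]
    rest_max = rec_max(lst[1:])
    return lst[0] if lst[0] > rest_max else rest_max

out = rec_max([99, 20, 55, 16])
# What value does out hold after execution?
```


rec_max([99, 20, 55, 16])
= compare 99 with rec_max([20, 55, 16])
= compare 20 with rec_max([55, 16])
= compare 55 with rec_max([16])
Base: rec_max([16]) = 16
compare 55 with 16: max = 55
compare 20 with 55: max = 55
compare 99 with 55: max = 99
= 99


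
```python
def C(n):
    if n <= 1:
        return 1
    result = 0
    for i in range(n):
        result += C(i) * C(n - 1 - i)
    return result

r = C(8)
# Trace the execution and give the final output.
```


C(8)
= sum of C(i) * C(8-1-i) for i in 0..7
First compute sub-values bottom-up:
  C(0) = 1, C(1) = 1
  C(2) = 1*1 + 1*1 = 2
  C(3) = 1*2 + 1*1 + 2*1 = 5
  C(4) = 1*5 + 1*2 + 2*1 + 5*1 = 14
  C(5) = 1*14 + 1*5 + 2*2 + 5*1 + 14*1 = 42
  C(6) = 1*42 + 1*14 + 2*5 + 5*2 + 14*1 + 42*1 = 132
  C(7) = 1*132 + 1*42 + 2*14 + 5*5 + 14*2 + 42*1 + 132*1 = 429
Now C(8):
  C(0)*C(7) = 1*429 = 429
  C(1)*C(6) = 1*132 = 132
  C(2)*C(5) = 2*42 = 84
  C(3)*C(4) = 5*14 = 70
  C(4)*C(3) = 14*5 = 70
  C(5)*C(2) = 42*2 = 84
  C(6)*C(1) = 132*1 = 132
  C(7)*C(0) = 429*1 = 429
= 429 + 132 + 84 + 70 + 70 + 84 + 132 + 429
= 1430


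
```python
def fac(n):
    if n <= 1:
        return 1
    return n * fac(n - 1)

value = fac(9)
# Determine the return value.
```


fac(9)
= 9 * fac(8)
= 9 * 8 * fac(7)
= 9 * 8 * 7 * fac(6)
= 9 * 8 * 7 * 6 * fac(5)
= 9 * 8 * 7 * 6 * 5 * fac(4)
= 9 * 8 * 7 * 6 * 5 * 4 * fac(3)
= 9 * 8 * 7 * 6 * 5 * 4 * 3 * fac(2)
= 9 * 8 * 7 * 6 * 5 * 4 * 3 * 2 * fac(1)
= 9 * 8 * 7 * 6 * 5 * 4 * 3 * 2 * 1
= 362880


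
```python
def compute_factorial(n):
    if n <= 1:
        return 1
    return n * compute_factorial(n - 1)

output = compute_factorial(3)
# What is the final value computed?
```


compute_factorial(3)
= 3 * compute_factorial(2)
= 3 * 2 * compute_factorial(1)
= 3 * 2 * 1
= 6


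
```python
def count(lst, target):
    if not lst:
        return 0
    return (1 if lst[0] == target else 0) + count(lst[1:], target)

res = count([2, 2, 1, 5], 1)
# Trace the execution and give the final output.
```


count([2, 2, 1, 5], 1)
lst[0]=2 != 1: 0 + count([2, 1, 5], 1)
lst[0]=2 != 1: 0 + count([1, 5], 1)
lst[0]=1 == 1: 1 + count([5], 1)
lst[0]=5 != 1: 0 + count([], 1)
= 1


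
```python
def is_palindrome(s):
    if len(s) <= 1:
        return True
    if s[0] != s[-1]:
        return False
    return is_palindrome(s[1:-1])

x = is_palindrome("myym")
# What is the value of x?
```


is_palindrome("myym")
"myym": s[0]='m' == s[-1]='m' -> is_palindrome("yy")
"yy": s[0]='y' == s[-1]='y' -> is_palindrome("")
"": len <= 1 -> True
= True


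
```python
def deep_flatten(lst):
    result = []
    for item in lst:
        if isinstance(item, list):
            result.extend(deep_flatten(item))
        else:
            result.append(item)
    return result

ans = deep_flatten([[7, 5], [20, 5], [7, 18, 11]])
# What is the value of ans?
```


deep_flatten([[7, 5], [20, 5], [7, 18, 11]])
Processing each element:
  [7, 5] is a list -> deep_flatten recursively -> [7, 5]
  [20, 5] is a list -> deep_flatten recursively -> [20, 5]
  [7, 18, 11] is a list -> deep_flatten recursively -> [7, 18, 11]
= [7, 5, 20, 5, 7, 18, 11]


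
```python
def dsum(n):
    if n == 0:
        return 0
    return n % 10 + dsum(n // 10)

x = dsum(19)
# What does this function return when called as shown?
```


dsum(19)
= 9 + dsum(1)
= 9 + 1 + dsum(0)
= 9 + 1 + 0
= 10


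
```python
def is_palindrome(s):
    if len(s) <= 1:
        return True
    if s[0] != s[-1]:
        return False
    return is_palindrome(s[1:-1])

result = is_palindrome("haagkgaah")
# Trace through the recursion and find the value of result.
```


is_palindrome("haagkgaah")
"haagkgaah": s[0]='h' == s[-1]='h' -> is_palindrome("aagkgaa")
"aagkgaa": s[0]='a' == s[-1]='a' -> is_palindrome("agkga")
"agkga": s[0]='a' == s[-1]='a' -> is_palindrome("gkg")
"gkg": s[0]='g' == s[-1]='g' -> is_palindrome("k")
"k": len <= 1 -> True
= True


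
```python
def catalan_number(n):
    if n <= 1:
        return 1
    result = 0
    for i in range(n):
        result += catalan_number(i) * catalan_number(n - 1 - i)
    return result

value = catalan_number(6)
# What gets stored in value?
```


catalan_number(6)
= sum of catalan_number(i) * catalan_number(6-1-i) for i in 0..5
First compute sub-values bottom-up:
  catalan_number(0) = 1, catalan_number(1) = 1
  catalan_number(2) = 1*1 + 1*1 = 2
  catalan_number(3) = 1*2 + 1*1 + 2*1 = 5
  catalan_number(4) = 1*5 + 1*2 + 2*1 + 5*1 = 14
  catalan_number(5) = 1*14 + 1*5 + 2*2 + 5*1 + 14*1 = 42
Now catalan_number(6):
  catalan_number(0)*catalan_number(5) = 1*42 = 42
  catalan_number(1)*catalan_number(4) = 1*14 = 14
  catalan_number(2)*catalan_number(3) = 2*5 = 10
  catalan_number(3)*catalan_number(2) = 5*2 = 10
  catalan_number(4)*catalan_number(1) = 14*1 = 14
  catalan_number(5)*catalan_number(0) = 42*1 = 42
= 42 + 14 + 10 + 10 + 14 + 42
= 132


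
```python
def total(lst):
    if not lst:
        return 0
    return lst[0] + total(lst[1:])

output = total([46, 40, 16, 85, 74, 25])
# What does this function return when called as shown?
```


total([46, 40, 16, 85, 74, 25])
= 46 + total([40, 16, 85, 74, 25])
= 46 + 40 + total([16, 85, 74, 25])
= 46 + 40 + 16 + total([85, 74, 25])
= 46 + 40 + 16 + 85 + total([74, 25])
= 46 + 40 + 16 + 85 + 74 + total([25])
= 46 + 40 + 16 + 85 + 74 + 25 + total([])
= 46 + 40 + 16 + 85 + 74 + 25 + 0
= 286


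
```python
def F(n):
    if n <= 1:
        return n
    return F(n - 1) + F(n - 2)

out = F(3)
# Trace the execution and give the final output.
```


F(3)
= F(2) + F(1)
Computing bottom-up: F(0)=0, F(1)=1, F(2)=1, F(3)=2
= 2


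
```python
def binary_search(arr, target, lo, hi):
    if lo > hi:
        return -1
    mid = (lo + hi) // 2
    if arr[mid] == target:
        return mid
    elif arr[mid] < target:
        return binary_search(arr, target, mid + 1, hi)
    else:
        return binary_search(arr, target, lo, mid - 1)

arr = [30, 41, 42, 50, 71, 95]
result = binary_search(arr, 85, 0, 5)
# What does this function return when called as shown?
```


binary_search(arr, 85, 0, 5)
lo=0, hi=5, mid=2, arr[mid]=42
42 < 85, search right half
lo=3, hi=5, mid=4, arr[mid]=71
71 < 85, search right half
lo=5, hi=5, mid=5, arr[mid]=95
95 > 85, search left half
lo > hi, target not found, return -1
= -1


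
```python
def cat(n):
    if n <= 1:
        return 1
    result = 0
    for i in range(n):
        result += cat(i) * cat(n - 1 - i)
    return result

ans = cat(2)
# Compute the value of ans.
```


cat(2)
= sum of cat(i) * cat(2-1-i) for i in 0..1
  cat(0)*cat(1) = 1*1 = 1
  cat(1)*cat(0) = 1*1 = 1
= 1 + 1
= 2


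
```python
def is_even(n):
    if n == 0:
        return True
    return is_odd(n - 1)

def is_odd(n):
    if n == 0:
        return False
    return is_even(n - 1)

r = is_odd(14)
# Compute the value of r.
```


is_odd(14)
= is_even(13)
= is_odd(12)
= is_even(11)
= is_odd(10)
= is_even(9)
= is_odd(8)
= is_even(7)
= is_odd(6)
= is_even(5)
= is_odd(4)
= is_even(3)
= is_odd(2)
= is_even(1)
= is_odd(0)
n == 0: return False
= False


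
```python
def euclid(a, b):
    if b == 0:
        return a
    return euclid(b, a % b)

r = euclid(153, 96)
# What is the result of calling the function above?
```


euclid(153, 96)
= euclid(96, 153 % 96) = euclid(96, 57)
= euclid(57, 96 % 57) = euclid(57, 39)
= euclid(39, 57 % 39) = euclid(39, 18)
= euclid(18, 39 % 18) = euclid(18, 3)
= euclid(3, 18 % 3) = euclid(3, 0)
b == 0, return a = 3


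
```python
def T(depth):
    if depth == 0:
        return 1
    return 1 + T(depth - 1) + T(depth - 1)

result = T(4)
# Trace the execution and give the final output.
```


T(4)
= 1 + T(3) + T(3)
= 1 + 2 * T(3)
T(k) = 2^(k+1) - 1
T(0) = 1
T(1) = 3
T(2) = 7
T(3) = 15
T(4) = 31
T(4) = 2^5 - 1 = 31


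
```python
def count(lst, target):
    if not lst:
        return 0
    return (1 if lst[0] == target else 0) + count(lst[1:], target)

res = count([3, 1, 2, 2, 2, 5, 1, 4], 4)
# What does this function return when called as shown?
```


count([3, 1, 2, 2, 2, 5, 1, 4], 4)
lst[0]=3 != 4: 0 + count([1, 2, 2, 2, 5, 1, 4], 4)
lst[0]=1 != 4: 0 + count([2, 2, 2, 5, 1, 4], 4)
lst[0]=2 != 4: 0 + count([2, 2, 5, 1, 4], 4)
lst[0]=2 != 4: 0 + count([2, 5, 1, 4], 4)
lst[0]=2 != 4: 0 + count([5, 1, 4], 4)
lst[0]=5 != 4: 0 + count([1, 4], 4)
lst[0]=1 != 4: 0 + count([4], 4)
lst[0]=4 == 4: 1 + count([], 4)
= 1


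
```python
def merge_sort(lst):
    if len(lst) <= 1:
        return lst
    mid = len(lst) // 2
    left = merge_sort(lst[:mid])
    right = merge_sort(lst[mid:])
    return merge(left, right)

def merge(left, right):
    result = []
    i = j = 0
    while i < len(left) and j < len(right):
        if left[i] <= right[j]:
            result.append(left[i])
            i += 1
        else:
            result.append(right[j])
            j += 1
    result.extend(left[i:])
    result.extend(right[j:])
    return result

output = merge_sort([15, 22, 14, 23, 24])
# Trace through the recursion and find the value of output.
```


merge_sort([15, 22, 14, 23, 24])
Split into [15, 22] and [14, 23, 24]
Left sorted: [15, 22]
Right sorted: [14, 23, 24]
Merge [15, 22] and [14, 23, 24]
= [14, 15, 22, 23, 24]


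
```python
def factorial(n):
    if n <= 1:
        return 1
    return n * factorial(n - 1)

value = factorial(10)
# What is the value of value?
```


factorial(10)
= 10 * factorial(9)
= 10 * 9 * factorial(8)
= 10 * 9 * 8 * factorial(7)
= 10 * 9 * 8 * 7 * factorial(6)
= 10 * 9 * 8 * 7 * 6 * factorial(5)
= 10 * 9 * 8 * 7 * 6 * 5 * factorial(4)
= 10 * 9 * 8 * 7 * 6 * 5 * 4 * factorial(3)
= 10 * 9 * 8 * 7 * 6 * 5 * 4 * 3 * factorial(2)
= 10 * 9 * 8 * 7 * 6 * 5 * 4 * 3 * 2 * factorial(1)
= 10 * 9 * 8 * 7 * 6 * 5 * 4 * 3 * 2 * 1
= 3628800


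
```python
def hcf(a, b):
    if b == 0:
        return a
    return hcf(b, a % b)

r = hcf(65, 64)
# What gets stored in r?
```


hcf(65, 64)
= hcf(64, 65 % 64) = hcf(64, 1)
= hcf(1, 64 % 1) = hcf(1, 0)
b == 0, return a = 1


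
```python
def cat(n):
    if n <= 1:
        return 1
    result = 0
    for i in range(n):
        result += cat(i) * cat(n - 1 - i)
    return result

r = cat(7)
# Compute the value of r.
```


cat(7)
= sum of cat(i) * cat(7-1-i) for i in 0..6
First compute sub-values bottom-up:
  cat(0) = 1, cat(1) = 1
  cat(2) = 1*1 + 1*1 = 2
  cat(3) = 1*2 + 1*1 + 2*1 = 5
  cat(4) = 1*5 + 1*2 + 2*1 + 5*1 = 14
  cat(5) = 1*14 + 1*5 + 2*2 + 5*1 + 14*1 = 42
  cat(6) = 1*42 + 1*14 + 2*5 + 5*2 + 14*1 + 42*1 = 132
Now cat(7):
  cat(0)*cat(6) = 1*132 = 132
  cat(1)*cat(5) = 1*42 = 42
  cat(2)*cat(4) = 2*14 = 28
  cat(3)*cat(3) = 5*5 = 25
  cat(4)*cat(2) = 14*2 = 28
  cat(5)*cat(1) = 42*1 = 42
  cat(6)*cat(0) = 132*1 = 132
= 132 + 42 + 28 + 25 + 28 + 42 + 132
= 429


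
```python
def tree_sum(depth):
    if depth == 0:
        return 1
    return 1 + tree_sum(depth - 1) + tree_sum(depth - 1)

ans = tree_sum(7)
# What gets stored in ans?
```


tree_sum(7)
= 1 + tree_sum(6) + tree_sum(6)
= 1 + 2 * tree_sum(6)
tree_sum(k) = 2^(k+1) - 1
tree_sum(0) = 1
tree_sum(1) = 3
tree_sum(2) = 7
tree_sum(3) = 15
tree_sum(4) = 31
tree_sum(7) = 2^8 - 1 = 255


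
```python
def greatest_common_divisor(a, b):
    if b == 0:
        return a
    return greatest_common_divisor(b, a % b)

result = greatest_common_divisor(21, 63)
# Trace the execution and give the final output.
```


greatest_common_divisor(21, 63)
= greatest_common_divisor(63, 21 % 63) = greatest_common_divisor(63, 21)
= greatest_common_divisor(21, 63 % 21) = greatest_common_divisor(21, 0)
b == 0, return a = 21


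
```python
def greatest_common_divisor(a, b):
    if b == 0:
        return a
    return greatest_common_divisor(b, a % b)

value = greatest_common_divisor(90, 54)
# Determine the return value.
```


greatest_common_divisor(90, 54)
= greatest_common_divisor(54, 90 % 54) = greatest_common_divisor(54, 36)
= greatest_common_divisor(36, 54 % 36) = greatest_common_divisor(36, 18)
= greatest_common_divisor(18, 36 % 18) = greatest_common_divisor(18, 0)
b == 0, return a = 18


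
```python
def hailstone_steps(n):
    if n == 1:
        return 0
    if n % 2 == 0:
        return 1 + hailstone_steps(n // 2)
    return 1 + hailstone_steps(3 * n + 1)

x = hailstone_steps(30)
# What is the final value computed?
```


hailstone_steps(30)
30 is even -> hailstone_steps(15)
15 is odd -> 3*15+1 = 46 -> hailstone_steps(46)
46 is even -> hailstone_steps(23)
23 is odd -> 3*23+1 = 70 -> hailstone_steps(70)
70 is even -> hailstone_steps(35)
35 is odd -> 3*35+1 = 106 -> hailstone_steps(106)
106 is even -> hailstone_steps(53)
53 is odd -> 3*53+1 = 160 -> hailstone_steps(160)
160 is even -> hailstone_steps(80)
80 is even -> hailstone_steps(40)
40 is even -> hailstone_steps(20)
20 is even -> hailstone_steps(10)
10 is even -> hailstone_steps(5)
5 is odd -> 3*5+1 = 16 -> hailstone_steps(16)
16 is even -> hailstone_steps(8)
8 is even -> hailstone_steps(4)
4 is even -> hailstone_steps(2)
2 is even -> hailstone_steps(1)
Reached 1 after 18 steps
= 18


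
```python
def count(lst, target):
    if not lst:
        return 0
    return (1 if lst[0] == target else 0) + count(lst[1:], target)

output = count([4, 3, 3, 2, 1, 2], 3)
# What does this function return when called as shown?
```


count([4, 3, 3, 2, 1, 2], 3)
lst[0]=4 != 3: 0 + count([3, 3, 2, 1, 2], 3)
lst[0]=3 == 3: 1 + count([3, 2, 1, 2], 3)
lst[0]=3 == 3: 1 + count([2, 1, 2], 3)
lst[0]=2 != 3: 0 + count([1, 2], 3)
lst[0]=1 != 3: 0 + count([2], 3)
lst[0]=2 != 3: 0 + count([], 3)
= 2


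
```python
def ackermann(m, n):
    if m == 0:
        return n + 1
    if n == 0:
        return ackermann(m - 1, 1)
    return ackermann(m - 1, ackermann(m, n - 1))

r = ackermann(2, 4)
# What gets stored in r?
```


ackermann(2, 4)
= ackermann(1, ackermann(2, 3))
First compute ackermann(2, 3) = 9
= ackermann(1, 9)
= 11


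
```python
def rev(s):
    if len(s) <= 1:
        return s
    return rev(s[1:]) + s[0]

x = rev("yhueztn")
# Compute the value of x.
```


rev("yhueztn")
= rev("hueztn") + "y"
= rev("ueztn") + "h" + "y"
= rev("eztn") + "u" + "h" + "y"
= rev("ztn") + "e" + "u" + "h" + "y"
= rev("tn") + "z" + "e" + "u" + "h" + "y"
= rev("n") + "t" + "z" + "e" + "u" + "h" + "y"
= "n" + "t" + "z" + "e" + "u" + "h" + "y"
= "ntzeuhy"


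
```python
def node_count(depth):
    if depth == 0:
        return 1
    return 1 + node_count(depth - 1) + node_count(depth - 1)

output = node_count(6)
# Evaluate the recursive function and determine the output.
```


node_count(6)
= 1 + node_count(5) + node_count(5)
= 1 + 2 * node_count(5)
node_count(k) = 2^(k+1) - 1
node_count(0) = 1
node_count(1) = 3
node_count(2) = 7
node_count(3) = 15
node_count(4) = 31
node_count(6) = 2^7 - 1 = 127


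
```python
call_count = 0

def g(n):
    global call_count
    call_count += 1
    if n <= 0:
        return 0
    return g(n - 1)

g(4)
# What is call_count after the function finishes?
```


g(4) calls g(3) calls ... calls g(0)
Total calls: 4 + 1 (for base case) = 5


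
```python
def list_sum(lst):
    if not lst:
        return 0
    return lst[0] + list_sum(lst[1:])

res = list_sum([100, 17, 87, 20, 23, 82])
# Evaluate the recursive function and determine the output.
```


list_sum([100, 17, 87, 20, 23, 82])
= 100 + list_sum([17, 87, 20, 23, 82])
= 100 + 17 + list_sum([87, 20, 23, 82])
= 100 + 17 + 87 + list_sum([20, 23, 82])
= 100 + 17 + 87 + 20 + list_sum([23, 82])
= 100 + 17 + 87 + 20 + 23 + list_sum([82])
= 100 + 17 + 87 + 20 + 23 + 82 + list_sum([])
= 100 + 17 + 87 + 20 + 23 + 82 + 0
= 329


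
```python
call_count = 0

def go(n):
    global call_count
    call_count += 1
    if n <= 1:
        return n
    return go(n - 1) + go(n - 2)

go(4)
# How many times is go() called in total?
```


go(4) calls go(3) and go(2); each non-base call branches into two more.
Let C(k) = total number of calls made by go(k), including the call to go(k) itself.
Base cases: C(0) = 1, C(1) = 1
Recurrence: C(k) = 1 + C(k-1) + C(k-2)
  C(2) = 1 + C(1) + C(0) = 1 + 1 + 1 = 3
  C(3) = 1 + C(2) + C(1) = 1 + 3 + 1 = 5
  C(4) = 1 + C(3) + C(2) = 1 + 5 + 3 = 9
Total calls = C(4) = 9


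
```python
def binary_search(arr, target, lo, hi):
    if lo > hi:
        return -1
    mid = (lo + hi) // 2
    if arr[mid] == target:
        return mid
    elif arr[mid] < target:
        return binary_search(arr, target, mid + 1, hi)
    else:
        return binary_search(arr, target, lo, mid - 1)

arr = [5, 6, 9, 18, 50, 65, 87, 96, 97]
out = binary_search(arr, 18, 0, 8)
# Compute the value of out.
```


binary_search(arr, 18, 0, 8)
lo=0, hi=8, mid=4, arr[mid]=50
50 > 18, search left half
lo=0, hi=3, mid=1, arr[mid]=6
6 < 18, search right half
lo=2, hi=3, mid=2, arr[mid]=9
9 < 18, search right half
lo=3, hi=3, mid=3, arr[mid]=18
arr[3] == 18, found at index 3
= 3


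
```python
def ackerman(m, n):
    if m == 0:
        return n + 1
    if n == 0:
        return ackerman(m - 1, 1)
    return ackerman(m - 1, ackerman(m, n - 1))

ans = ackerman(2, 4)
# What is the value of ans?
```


ackerman(2, 4)
= ackerman(1, ackerman(2, 3))
First compute ackerman(2, 3) = 9
= ackerman(1, 9)
= 11


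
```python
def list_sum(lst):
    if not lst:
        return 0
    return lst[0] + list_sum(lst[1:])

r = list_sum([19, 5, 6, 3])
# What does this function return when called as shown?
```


list_sum([19, 5, 6, 3])
= 19 + list_sum([5, 6, 3])
= 19 + 5 + list_sum([6, 3])
= 19 + 5 + 6 + list_sum([3])
= 19 + 5 + 6 + 3 + list_sum([])
= 19 + 5 + 6 + 3 + 0
= 33


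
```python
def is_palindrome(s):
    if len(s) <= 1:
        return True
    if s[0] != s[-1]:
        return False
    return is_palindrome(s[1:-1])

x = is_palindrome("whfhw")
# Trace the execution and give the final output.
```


is_palindrome("whfhw")
"whfhw": s[0]='w' == s[-1]='w' -> is_palindrome("hfh")
"hfh": s[0]='h' == s[-1]='h' -> is_palindrome("f")
"f": len <= 1 -> True
= True


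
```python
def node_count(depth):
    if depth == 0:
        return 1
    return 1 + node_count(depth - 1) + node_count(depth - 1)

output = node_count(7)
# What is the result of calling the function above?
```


node_count(7)
= 1 + node_count(6) + node_count(6)
= 1 + 2 * node_count(6)
node_count(k) = 2^(k+1) - 1
node_count(0) = 1
node_count(1) = 3
node_count(2) = 7
node_count(3) = 15
node_count(4) = 31
node_count(7) = 2^8 - 1 = 255
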